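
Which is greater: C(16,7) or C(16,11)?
C(16,7)=11,440, C(16,11)=4,368.
Final answer: C(16,7)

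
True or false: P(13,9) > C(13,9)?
True

Explanation: P(13,9) = 259,459,200 and C(13,9) = 715; P(n,r) = r! × C(n,r) so P > C whenever r ≥ 2.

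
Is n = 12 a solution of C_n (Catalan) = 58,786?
No

Working:
C_12 = C(24,12)/(12+1) = 2,704,156/13 = 208,012, which does not equal 58,786.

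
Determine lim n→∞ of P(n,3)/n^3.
1

P(n,3) = n(n-1)(n-2) ≈ n^3 for large n. Limit = 1.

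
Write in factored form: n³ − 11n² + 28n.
n³ − 11n² + 28n = n(n² − 11n + 28) = n(n − 4)(n − 7).

Answer: n(n − 4)(n − 7)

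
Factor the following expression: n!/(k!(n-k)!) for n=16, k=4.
This is the binomial coefficient C(16,4) = 1,820.
Final answer: C(16,4) = 1,820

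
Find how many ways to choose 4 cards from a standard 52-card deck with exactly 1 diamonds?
13 diamonds and 39 non-diamonds: C(13,1) × C(39,3) = 13 × 9139 = 118,807.

Answer: 118,807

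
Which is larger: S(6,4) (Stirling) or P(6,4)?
P(6,4)

Reasoning: S(6,4) = 4·S(5,4) + S(5,3) = 4·10 + 25 = 65; P(6,4) = 360.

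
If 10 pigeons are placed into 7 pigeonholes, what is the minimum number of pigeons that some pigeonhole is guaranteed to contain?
2
Pigeonhole: ⌈10/7⌉ = 2.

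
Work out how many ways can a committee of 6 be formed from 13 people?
1,716

Solution: C(13,6) = 13! / (6! × (13-6)!)
         = 13! / (6! × 7!)
         = 1,716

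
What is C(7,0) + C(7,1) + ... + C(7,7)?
128

Explanation: Sum of binomial coefficients = 2^7 = 128.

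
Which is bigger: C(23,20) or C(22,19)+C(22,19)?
C(22,19)+C(22,19)

Reasoning: C(23,20)=1,771; C(22,19)+C(22,19)=1,540+1,540=3,080.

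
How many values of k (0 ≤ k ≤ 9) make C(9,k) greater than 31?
6

Explanation: Row 9 is unimodal and symmetric about k=9/2. C(9,1)=9 ≤ 31; C(9,2)=36 > 31; by symmetry C(9,k) > 31 for k = 2..7. That's 7 - 2 + 1 = 6 values.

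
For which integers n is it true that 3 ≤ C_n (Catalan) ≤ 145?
3, 4, 5, 6

Working:
C_2=2; C_3=5; C_4=14; C_5=42; C_6=132; C_7=429. So valid n = 3, 4, 5, 6.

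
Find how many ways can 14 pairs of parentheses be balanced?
Using the Catalan number formula: C_n = C(2n, n) / (n+1)
C_14 = C(28, 14) / (14+1)
     = 40116600 / 15
     = 2,674,440

Answer: 2,674,440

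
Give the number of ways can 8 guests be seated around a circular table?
5,040

Circular arrangements: (8-1)! = 5,040.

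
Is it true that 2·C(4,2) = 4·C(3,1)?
True

Absorption identity k·C(n,k) = n·C(n-1,k-1). LHS = 2·6 = 12; RHS = 4·3 = 12.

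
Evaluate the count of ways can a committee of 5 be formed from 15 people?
C(15,5) = 15! / (5! × (15-5)!)
         = 15! / (5! × 10!)
         = 3,003
Final answer: 3,003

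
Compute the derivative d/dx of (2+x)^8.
8(2+x)^7

Using the power rule: d/dx (2+x)^8 = 8(2+x)^{7}.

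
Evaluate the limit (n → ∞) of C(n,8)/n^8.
1/40320

Working:
C(n,8) ≈ n^8/8! for large n. Limit = 1/8! = 1/40320.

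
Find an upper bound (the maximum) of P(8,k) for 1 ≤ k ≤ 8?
40,320

Explanation: P(8,k) increases in k, so maximum at k = 8: 8! = 40,320.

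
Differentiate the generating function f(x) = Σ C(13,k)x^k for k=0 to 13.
Σ k·C(13,k)x^(k-1) for k=1 to 13

Working:
Term-by-term differentiation gives Σ k·C(13,k)x^{k-1} for k=1 to 13.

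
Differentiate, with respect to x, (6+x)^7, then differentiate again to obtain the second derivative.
42(6+x)^5

Solution: First derivative: 7(6+x)^{6}. Second derivative: 7·6·(6+x)^{5} = 42(6+x)^{5}.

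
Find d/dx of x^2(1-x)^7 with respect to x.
2x^1(1-x)^7 - 7x^2(1-x)^6

Explanation: Product rule: 2x^{1}(1-x)^{7} + x^2·(-7)(1-x)^{6}.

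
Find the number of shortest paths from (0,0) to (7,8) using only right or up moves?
6,435

Solution: Choose 7 rights from 15 moves: C(15,7) = 6,435.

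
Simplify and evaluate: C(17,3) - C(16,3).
120

Reasoning: C(17,3) - C(16,3) = C(16,2) = 120.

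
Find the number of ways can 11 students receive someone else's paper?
Using D(n) = (n-1)[D(n-1) + D(n-2)]:
D(11) = (11-1) × [D(10) + D(9)]
      = 10 × [1334961 + 133496]
      = 10 × 1468457
      = 14,684,570

Answer: 14,684,570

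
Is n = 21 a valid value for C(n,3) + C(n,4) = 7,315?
Yes

Working:
C(21,3) + C(21,4) = 1,330 + 5,985 = 7,315, which equals 7,315.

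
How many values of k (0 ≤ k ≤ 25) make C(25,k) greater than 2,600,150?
6

Row 25 is unimodal and symmetric about k=25/2. C(25,9)=2,042,975 ≤ 2,600,150; C(25,10)=3,268,760 > 2,600,150; by symmetry C(25,k) > 2,600,150 for k = 10..15. That's 15 - 10 + 1 = 6 values.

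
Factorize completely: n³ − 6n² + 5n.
n(n − 1)(n − 5)

Explanation: n³ − 6n² + 5n = n(n² − 6n + 5) = n(n − 1)(n − 5).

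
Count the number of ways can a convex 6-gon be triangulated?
14
Using the Catalan number formula: C_n = C(2n, n) / (n+1)
C_4 = C(8, 4) / (4+1)
     = 70 / 5
     = 14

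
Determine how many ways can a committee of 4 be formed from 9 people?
126

Working:
C(9,4) = 9! / (4! × (9-4)!)
         = 9! / (4! × 5!)
         = 126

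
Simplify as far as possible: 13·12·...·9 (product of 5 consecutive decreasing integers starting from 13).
154,440

Reasoning: This is P(13,5) = 13!/(8)! = 154,440.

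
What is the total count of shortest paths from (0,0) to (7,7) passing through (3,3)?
1,400

Explanation: To (3,3): C(6,3)=20. From there: C(8,4)=70. Total: 1,400.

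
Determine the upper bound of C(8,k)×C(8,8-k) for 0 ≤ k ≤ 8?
4,900

Working:
C(8,k)·C(8,8-k) = C(8,k)², maximised at the centre k = 4: C(8,4)² = 4,900.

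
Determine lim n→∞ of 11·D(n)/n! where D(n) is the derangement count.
11/e
D(n)/n! → 1/e, so 11·D(n)/n! → 11/e.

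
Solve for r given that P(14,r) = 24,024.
4

Reasoning: P(14,r) = 14·13·…·(14−r+1), a product of r factors. Multiplying down from 14: 14 = 14; 14·13 = 182; 14·13·12 = 2,184; 14·13·12·11 = 24,024 ✓ (4 factors). So r = 4.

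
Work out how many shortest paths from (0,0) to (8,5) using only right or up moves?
1,287

Solution: Choose 8 rights from 13 moves: C(13,8) = 1,287.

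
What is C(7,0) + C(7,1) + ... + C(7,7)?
128

Working:
Sum of binomial coefficients = 2^7 = 128.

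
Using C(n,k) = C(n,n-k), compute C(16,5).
4,368

Solution: C(16,5) = C(16,11) = 4,368.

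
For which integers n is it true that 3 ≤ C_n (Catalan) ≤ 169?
3, 4, 5, 6

Reasoning: C_2=2; C_3=5; C_4=14; C_5=42; C_6=132; C_7=429. So valid n = 3, 4, 5, 6.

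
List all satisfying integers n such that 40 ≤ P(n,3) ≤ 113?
5

Working:
P(4,3)=24; P(5,3)=60; P(6,3)=120. So valid n = 5.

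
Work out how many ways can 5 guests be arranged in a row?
120

Explanation: Arrangements of 5 distinct objects: 5! = 120.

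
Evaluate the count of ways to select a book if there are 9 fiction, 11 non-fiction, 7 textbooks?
27
By the addition principle: 9 + 11 + 7 = 27.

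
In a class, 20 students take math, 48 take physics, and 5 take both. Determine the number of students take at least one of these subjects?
63

Working:
|A∪B| = |A|+|B|-|A∩B| = 20+48-5 = 63.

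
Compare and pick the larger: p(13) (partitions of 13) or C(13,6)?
Pentagonal recurrence p(n) = p(n−1) + p(n−2) − p(n−5) − p(n−7) + …: p(13) = p(12) + p(11) − p(8) − p(6) + p(1) = 77 + 56 − 22 − 11 + 1 = 101; C(13,6) = 1,716.

Answer: C(13,6)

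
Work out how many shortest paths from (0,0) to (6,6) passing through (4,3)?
350

Working:
To (4,3): C(7,4)=35. From there: C(5,2)=10. Total: 350.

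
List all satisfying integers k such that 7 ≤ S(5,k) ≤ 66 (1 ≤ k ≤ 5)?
S(5,1)=1; S(5,2)=15; S(5,3)=25; S(5,4)=10; S(5,5)=1. So valid k = 2, 3, 4.
Final answer: 2, 3, 4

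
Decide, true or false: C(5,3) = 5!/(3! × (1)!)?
False

Working:
The correct denominator is 3!×2!, giving C(5,3) = 10; the stated RHS is 5!/(3!×1!) = 20 ≠ 10, so the statement does not hold.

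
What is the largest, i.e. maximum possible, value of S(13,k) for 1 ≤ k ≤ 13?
9,321,312

Row S(13,k) for k = 1..13 (via S(n,k) = k·S(n−1,k) + S(n−1,k−1)): 1, 4,095, 261,625, 2,532,530, 7,508,501, 9,321,312, 5,715,424, 1,899,612, 359,502, 39,325, 2,431, 78, 1. The row is unimodal; maximum at k = 6: 9,321,312.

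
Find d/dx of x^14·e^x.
(14x^13 + x^14)e^x

Solution: Product rule: d/dx[x^14]·e^x + x^14·d/dx[e^x] = 14x^{13}e^x + x^14e^x.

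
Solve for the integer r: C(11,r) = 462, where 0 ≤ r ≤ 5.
5

Solution: C(11,r) is increasing for 0 ≤ r ≤ 5. Stepping up (C(11,r+1) = C(11,r)·(11−r)/(r+1)): C(11,1) = 11, C(11,2) = 55, C(11,3) = 165, C(11,4) = 330, C(11,5) = 462 ✓. So r = 5.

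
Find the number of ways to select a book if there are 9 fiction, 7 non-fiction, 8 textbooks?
By the addition principle: 9 + 7 + 8 = 24.

Answer: 24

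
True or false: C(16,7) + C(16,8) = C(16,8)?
False
Pascal's identity gives C(17,8) = 24,310, whereas C(16,8) = 12,870.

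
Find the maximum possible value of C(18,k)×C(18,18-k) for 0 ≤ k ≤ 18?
C(18,k)·C(18,18-k) = C(18,k)², maximised at the centre k = 9: C(18,9)² = 2,363,904,400.

Answer: 2,363,904,400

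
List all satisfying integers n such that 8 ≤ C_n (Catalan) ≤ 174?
4, 5, 6

Solution: C_3=5; C_4=14; C_5=42; C_6=132; C_7=429. So valid n = 4, 5, 6.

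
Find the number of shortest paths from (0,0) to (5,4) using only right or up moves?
Choose 5 rights from 9 moves: C(9,5) = 126.
Final answer: 126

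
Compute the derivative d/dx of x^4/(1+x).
Quotient rule: [4x^{3}(1+x) - x^4]/(1+x)².

Answer: (4x^3(1+x) - x^4)/(1+x)²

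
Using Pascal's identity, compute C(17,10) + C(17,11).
C(17,10) + C(17,11) = C(18,11) = 31,824.
Final answer: 31,824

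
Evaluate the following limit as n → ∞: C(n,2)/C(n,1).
C(n,2)/C(n,1) = (n-1)/2 → ∞ as n → ∞.
Final answer: ∞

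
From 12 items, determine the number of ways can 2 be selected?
66
C(12,2) = 12! / (2! × (12-2)!)
         = 12! / (2! × 10!)
         = 66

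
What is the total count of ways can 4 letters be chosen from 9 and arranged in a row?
P(9,4) = 9!/(9-4)! = 3,024.
Final answer: 3,024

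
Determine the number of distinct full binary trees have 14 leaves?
742,900
Using the Catalan number formula: C_n = C(2n, n) / (n+1)
C_13 = C(26, 13) / (13+1)
     = 10400600 / 14
     = 742,900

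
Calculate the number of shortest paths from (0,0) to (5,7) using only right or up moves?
Choose 5 rights from 12 moves: C(12,5) = 792.

Answer: 792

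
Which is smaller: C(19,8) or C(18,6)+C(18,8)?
C(18,6)+C(18,8)
C(19,8)=75,582; C(18,6)+C(18,8)=18,564+43,758=62,322.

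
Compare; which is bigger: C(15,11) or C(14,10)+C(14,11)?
By Pascal's identity: C(15,11) = C(14,10)+C(14,11) = 1,365. Equal.
Final answer: Equal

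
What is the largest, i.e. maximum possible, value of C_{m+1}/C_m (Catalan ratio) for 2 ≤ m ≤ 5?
22/7

Solution: C_{m+1}/C_m = 2(2m+1)/(m+2), which increases with m. Maximum at m = 5: 2·11/7 = 22/7.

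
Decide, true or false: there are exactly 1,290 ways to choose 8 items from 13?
C(13,8) = 1,287 ≠ 1290.

Answer: False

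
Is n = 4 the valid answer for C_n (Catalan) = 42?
No

Working:
C_4 = C(8,4)/(4+1) = 70/5 = 14, which does not equal 42.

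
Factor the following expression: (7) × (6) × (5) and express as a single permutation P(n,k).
P(7,3) = 7!/(4)!

Working:
Product of 3 consecutive descending integers starting at 7: P(7,3) = 7!/4! = 210.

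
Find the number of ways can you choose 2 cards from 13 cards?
78

Working:
C(13,2) = 13! / (2! × (13-2)!)
         = 13! / (2! × 11!)
         = 78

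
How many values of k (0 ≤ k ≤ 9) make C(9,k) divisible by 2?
6

Checking C(9,k) mod 2 for k = 0..9: divisible at k = 2, 3, 4, 5, 6, 7. That's 6 values.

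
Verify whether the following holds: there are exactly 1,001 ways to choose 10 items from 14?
True

Explanation: C(14,10) = 1,001.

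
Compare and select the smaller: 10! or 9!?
9!

Explanation: 10!=3,628,800, 9!=362,880. 10! > 9!.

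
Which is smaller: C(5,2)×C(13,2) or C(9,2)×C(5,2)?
C(9,2)×C(5,2)
C(5,2)×C(13,2)=780, C(9,2)×C(5,2)=360.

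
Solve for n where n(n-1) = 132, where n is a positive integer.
12

Reasoning: n² − n − 132 = 0, so n = (1 ± √(1 + 4·132))/2 = (1 ± √529)/2 = (1 ± 23)/2, i.e. n = 12 or n = -11. Taking the positive root, n = 12 (check: 12×11 = 132).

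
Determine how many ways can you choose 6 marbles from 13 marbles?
C(13,6) = 13! / (6! × (13-6)!)
         = 13! / (6! × 7!)
         = 1,716
Final answer: 1,716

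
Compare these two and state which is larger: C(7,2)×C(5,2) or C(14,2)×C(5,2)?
C(14,2)×C(5,2)
C(7,2)×C(5,2)=210, C(14,2)×C(5,2)=910.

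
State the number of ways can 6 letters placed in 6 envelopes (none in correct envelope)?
265

Using D(n) = (n-1)[D(n-1) + D(n-2)]:
D(6) = (6-1) × [D(5) + D(4)]
      = 5 × [44 + 9]
      = 5 × 53
      = 265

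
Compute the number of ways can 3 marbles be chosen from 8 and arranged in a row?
336

Explanation: P(8,3) = 8!/(8-3)! = 336.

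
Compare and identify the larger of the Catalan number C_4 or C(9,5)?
C(9,5)

Working:
C_4 = C(8,4)/(4+1) = 70/5 = 14; C(9,5) = 126.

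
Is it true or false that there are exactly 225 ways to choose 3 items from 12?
C(12,3) = 220 ≠ 225.
Final answer: False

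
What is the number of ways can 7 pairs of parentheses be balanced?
429
Using the Catalan number formula: C_n = C(2n, n) / (n+1)
C_7 = C(14, 7) / (7+1)
     = 3432 / 8
     = 429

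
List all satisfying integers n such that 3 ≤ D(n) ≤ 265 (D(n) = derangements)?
4, 5, 6

Using D(n) = (n−1)[D(n−1) + D(n−2)] with D(1)=0, D(2)=1: D(3)=2; D(4)=9; D(5)=44; D(6)=265; D(7)=1,854. So valid n = 4, 5, 6.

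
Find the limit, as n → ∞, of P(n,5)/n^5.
1

P(n,5) = n(n-1)···(n-4) ≈ n^5 for large n. Limit = 1.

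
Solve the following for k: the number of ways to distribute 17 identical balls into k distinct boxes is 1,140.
4

Stars and bars: the count is C(17+k−1, k−1), increasing in k. k=2: C(18,1) = 18, k=3: C(19,2) = 171, k=4: C(20,3) = 1,140 ✓. So k = 4.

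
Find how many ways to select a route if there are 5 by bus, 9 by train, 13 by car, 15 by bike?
42
By the addition principle: 5 + 9 + 13 + 15 = 42.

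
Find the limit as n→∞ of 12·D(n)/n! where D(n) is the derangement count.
12/e

Working:
D(n)/n! → 1/e, so 12·D(n)/n! → 12/e.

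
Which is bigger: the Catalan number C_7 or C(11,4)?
C_7

Solution: C_7 = C(14,7)/(7+1) = 3,432/8 = 429; C(11,4) = 330.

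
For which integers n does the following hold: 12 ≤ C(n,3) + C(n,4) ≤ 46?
5, 6

Solution: C(4,3)+C(4,4)=5; C(5,3)+C(5,4)=15; C(6,3)+C(6,4)=35; C(7,3)+C(7,4)=70. So valid n = 5, 6.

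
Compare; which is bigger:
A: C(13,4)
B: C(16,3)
A=C(13,4)=715, B=C(16,3)=560.
Final answer: A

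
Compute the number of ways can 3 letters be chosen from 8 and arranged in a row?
336

Explanation: P(8,3) = 8!/(8-3)! = 336.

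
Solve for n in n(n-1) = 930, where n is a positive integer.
31

Working:
n² − n − 930 = 0, so n = (1 ± √(1 + 4·930))/2 = (1 ± √3,721)/2 = (1 ± 61)/2, i.e. n = 31 or n = -30. Taking the positive root, n = 31 (check: 31×30 = 930).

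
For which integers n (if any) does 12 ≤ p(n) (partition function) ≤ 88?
7, 8, 9, 10, 11, 12

Solution: Tabulating p(n) via p(n) = p(n−1) + p(n−2) − p(n−5) − p(n−7) + …: p(6)=11; p(7)=15; p(8)=22; p(9)=30; p(10)=42; p(11)=56; p(12)=77; p(13)=101. So valid n = 7, 8, 9, 10, 11, 12.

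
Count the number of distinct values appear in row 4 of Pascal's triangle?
Row 4 has entries C(4,0)..C(4,4); by symmetry C(4,k)=C(4,4-k), giving 3 distinct values.
Final answer: 3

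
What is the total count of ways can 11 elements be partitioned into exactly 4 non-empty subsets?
145,750

Reasoning: This equals S(11,4), the Stirling number of the 2nd kind.
Using the Stirling recurrence: S(n,k) = k·S(n-1,k) + S(n-1,k-1)
S(11,4) = 4·S(10,4) + S(10,3)
         = 4·34105 + 9330
         = 136420 + 9330
         = 145,750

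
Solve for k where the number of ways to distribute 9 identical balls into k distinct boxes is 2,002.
Stars and bars: the count is C(9+k−1, k−1), increasing in k. k=4: C(12,3) = 220, k=5: C(13,4) = 715, k=6: C(14,5) = 2,002 ✓. So k = 6.
Final answer: 6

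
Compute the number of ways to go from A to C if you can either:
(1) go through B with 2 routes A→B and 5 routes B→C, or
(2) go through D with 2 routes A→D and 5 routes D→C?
Route via B: 2×5=10. Route via D: 2×5=10. Total: 20.
Final answer: 20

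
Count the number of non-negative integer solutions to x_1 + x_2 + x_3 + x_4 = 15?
C(15+4-1, 4-1) = 816.
Final answer: 816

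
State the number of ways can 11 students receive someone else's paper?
14,684,570

Reasoning: Using D(n) = (n-1)[D(n-1) + D(n-2)]:
D(11) = (11-1) × [D(10) + D(9)]
      = 10 × [1334961 + 133496]
      = 10 × 1468457
      = 14,684,570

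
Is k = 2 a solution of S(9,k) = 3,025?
No

Reasoning: S(9,2) = 2·S(8,2) + S(8,1) = 2·127 + 1 = 255, which does not equal 3,025.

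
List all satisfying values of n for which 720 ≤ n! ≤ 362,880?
6, 7, 8, 9

n! is strictly increasing; 6! = 720 and 9! = 362,880, so valid n = 6, 7, 8, 9.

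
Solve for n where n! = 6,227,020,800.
n! is strictly increasing. 11! = 39,916,800, 12! = 479,001,600, 13! = 6,227,020,800 ✓. So n = 13.
Final answer: 13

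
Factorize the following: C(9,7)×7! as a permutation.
C(9,7)×7! = [9!/(7!(2)!)]×7! = 9!/(2)! = P(9,7) = 181,440.
Final answer: P(9,7)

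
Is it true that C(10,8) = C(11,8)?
False

Explanation: LHS = C(10,8) = 45; RHS = C(11,8) = 165. 45 ≠ 165, so the statement does not hold.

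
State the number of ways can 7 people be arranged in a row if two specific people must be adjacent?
1,440

Reasoning: Treat pair as unit: (7-1)! arrangements × 2 internal orders = 1,440.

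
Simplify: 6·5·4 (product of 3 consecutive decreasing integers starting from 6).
120

Reasoning: This is P(6,3) = 6!/(3)! = 120.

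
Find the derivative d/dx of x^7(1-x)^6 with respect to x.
7x^6(1-x)^6 - 6x^7(1-x)^5

Product rule: 7x^{6}(1-x)^{6} + x^7·(-6)(1-x)^{5}.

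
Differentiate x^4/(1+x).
Quotient rule: [4x^{3}(1+x) - x^4]/(1+x)².
Final answer: (4x^3(1+x) - x^4)/(1+x)²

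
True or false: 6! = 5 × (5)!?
6! = 6 × 5! = 720, but 5 × 5! = 600.

Answer: False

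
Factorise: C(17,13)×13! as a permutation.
P(17,13)
C(17,13)×13! = [17!/(13!(4)!)]×13! = 17!/(4)! = P(17,13) = 14,820,309,504,000.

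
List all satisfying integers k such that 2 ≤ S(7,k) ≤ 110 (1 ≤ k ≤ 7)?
2, 6

Working:
S(7,1)=1; S(7,2)=63; S(7,3)=301; S(7,4)=350; S(7,5)=140; S(7,6)=21; S(7,7)=1. So valid k = 2, 6.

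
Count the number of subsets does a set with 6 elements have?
Each element can be included or excluded: 2^6 = 64.
Final answer: 64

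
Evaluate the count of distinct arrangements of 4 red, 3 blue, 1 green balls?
280
Multinomial: 8!/(4! × 3! × 1!) = 280.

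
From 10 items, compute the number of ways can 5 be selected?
252
C(10,5) = 10! / (5! × (10-5)!)
         = 10! / (5! × 5!)
         = 252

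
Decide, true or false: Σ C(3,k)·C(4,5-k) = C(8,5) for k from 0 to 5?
Vandermonde's identity gives C(7,5) = 21; RHS C(8,5) = 56.
Final answer: False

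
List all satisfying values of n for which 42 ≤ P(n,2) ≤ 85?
7, 8, 9

Reasoning: P(6,2)=30; P(7,2)=42; P(8,2)=56; P(9,2)=72; P(10,2)=90. So valid n = 7, 8, 9.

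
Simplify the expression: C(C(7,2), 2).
210

C(7,2) = 21, then C(21, 2) = 210.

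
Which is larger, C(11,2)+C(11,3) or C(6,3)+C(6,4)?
First=220, Second=35.
Final answer: C(11,2)+C(11,3)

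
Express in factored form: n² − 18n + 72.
Seek roots whose sum is 18 and product is 72: (6, 12). So n² − 18n + 72 = (n − 6)(n − 12).
Final answer: (n − 6)(n − 12)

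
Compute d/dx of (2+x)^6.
Using the power rule: d/dx (2+x)^6 = 6(2+x)^{5}.
Final answer: 6(2+x)^5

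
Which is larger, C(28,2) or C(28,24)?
C(28,2)=378, C(28,24)=20,475.

Answer: C(28,24)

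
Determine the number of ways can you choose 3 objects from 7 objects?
35

Solution: C(7,3) = 7! / (3! × (7-3)!)
         = 7! / (3! × 4!)
         = 35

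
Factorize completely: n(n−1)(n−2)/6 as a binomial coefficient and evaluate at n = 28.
n(n−1)(n−2)/6 = n!/(3!(n−3)!) = C(n,3). At n = 28: C(28,3) = 3,276.
Final answer: C(n,3); C(28,3) = 3,276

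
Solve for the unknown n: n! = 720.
n! is strictly increasing. 4! = 24, 5! = 120, 6! = 720 ✓. So n = 6.
Final answer: 6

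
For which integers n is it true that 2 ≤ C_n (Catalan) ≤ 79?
2, 3, 4, 5

Explanation: C_1=1; C_2=2; C_3=5; C_4=14; C_5=42; C_6=132. So valid n = 2, 3, 4, 5.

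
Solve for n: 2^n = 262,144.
18

262,144 = 1,024 × 256 = 2^10 × 2^8 = 2^18, so n = 18.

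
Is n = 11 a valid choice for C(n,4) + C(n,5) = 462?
C(11,4) + C(11,5) = 330 + 462 = 792, which does not equal 462.

Answer: No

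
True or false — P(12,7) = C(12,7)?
False

Working:
P(12,7) = 3,991,680 but C(12,7) = 792; they differ by a factor of 7! = 5040, so the statement does not hold.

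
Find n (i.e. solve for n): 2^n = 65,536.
16

Solution: 65,536 = 1,024 × 64 = 2^10 × 2^6 = 2^16, so n = 16.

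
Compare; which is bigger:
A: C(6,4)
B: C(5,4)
A

Reasoning: A=C(6,4)=15, B=C(5,4)=5.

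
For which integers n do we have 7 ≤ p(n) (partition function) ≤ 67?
5, 6, 7, 8, 9, 10, 11
Tabulating p(n) via p(n) = p(n−1) + p(n−2) − p(n−5) − p(n−7) + …: p(4)=5; p(5)=7; p(6)=11; p(7)=15; p(8)=22; p(9)=30; p(10)=42; p(11)=56; p(12)=77. So valid n = 5, 6, 7, 8, 9, 10, 11.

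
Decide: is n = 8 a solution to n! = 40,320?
Yes

Explanation: 8! = 8·7! = 8·5,040 = 40,320, which equals 40,320.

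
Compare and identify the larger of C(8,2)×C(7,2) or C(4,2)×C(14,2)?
C(8,2)×C(7,2)=588, C(4,2)×C(14,2)=546.
Final answer: C(8,2)×C(7,2)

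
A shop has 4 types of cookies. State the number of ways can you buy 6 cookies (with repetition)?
84

Stars and bars: C(6+4-1, 6) = C(9, 6) = 84.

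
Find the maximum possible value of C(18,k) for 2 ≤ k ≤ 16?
48,620

Solution: C(18,k) is maximised at the centre of the row: C(18,9) = 48,620.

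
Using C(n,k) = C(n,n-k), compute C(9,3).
84
C(9,3) = C(9,6) = 84.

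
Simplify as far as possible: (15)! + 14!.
1,394,852,659,200

Explanation: (15)! + 14! = (15)·14! + 14! = (15+1)·14! = 16·14! = 1,394,852,659,200.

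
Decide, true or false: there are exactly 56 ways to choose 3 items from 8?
True

Reasoning: C(8,3) = 56.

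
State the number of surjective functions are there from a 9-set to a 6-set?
Onto functions = 6! × S(9,6)
First compute S(9,6) via recurrence:
Using the Stirling recurrence: S(n,k) = k·S(n-1,k) + S(n-1,k-1)
S(9,6) = 6·S(8,6) + S(8,5)
         = 6·266 + 1050
         = 1596 + 1050
         = 2,646
Then: 720 × 2646 = 1,905,120
Final answer: 1,905,120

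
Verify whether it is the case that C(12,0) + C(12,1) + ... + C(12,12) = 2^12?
Binomial theorem with x = y = 1: Σ C(12,i) = (1+1)^12 = 2^12 = 4,096. The statement holds.
Final answer: True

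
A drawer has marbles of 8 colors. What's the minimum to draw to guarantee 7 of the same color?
49
Worst case: 6 of each = 48. One more: 49.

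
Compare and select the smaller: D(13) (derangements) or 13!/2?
D(13)

Solution: D(13) = (13-1)·[D(12) + D(11)] = 12·[176,214,841 + 14,684,570] = 2,290,792,932; 13!/2 = 6,227,020,800/2 = 3,113,510,400.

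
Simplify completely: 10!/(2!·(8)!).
This is C(10,2) = 45.
Final answer: 45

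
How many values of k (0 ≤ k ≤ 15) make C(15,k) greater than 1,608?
6

Explanation: Row 15 is unimodal and symmetric about k=15/2. C(15,4)=1,365 ≤ 1,608; C(15,5)=3,003 > 1,608; by symmetry C(15,k) > 1,608 for k = 5..10. That's 10 - 5 + 1 = 6 values.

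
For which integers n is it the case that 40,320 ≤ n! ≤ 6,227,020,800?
8, 9, 10, 11, 12, 13

Reasoning: n! is strictly increasing; 8! = 40,320 and 13! = 6,227,020,800, so valid n = 8, 9, 10, 11, 12, 13.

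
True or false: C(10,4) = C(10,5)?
False

Reasoning: C(10,4) = 210 but C(10,5) = 252; symmetry gives C(10,4) = C(10,6), not C(10,5).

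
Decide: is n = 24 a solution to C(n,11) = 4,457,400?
No

Explanation: C(24,11) = 24·23·22·21·20·19·18·17·16·15·14/11! = 99,638,080,819,200/39,916,800 = 2,496,144, which does not equal 4,457,400.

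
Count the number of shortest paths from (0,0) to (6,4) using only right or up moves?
210

Solution: Choose 6 rights from 10 moves: C(10,6) = 210.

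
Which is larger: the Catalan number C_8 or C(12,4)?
C_8

C_8 = C(16,8)/(8+1) = 12,870/9 = 1,430; C(12,4) = 495.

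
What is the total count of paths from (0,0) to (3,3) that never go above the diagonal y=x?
5

Solution: Counted by the Catalan number C_3: C_3 = C(6,3)/(3+1) = 20/4 = 5.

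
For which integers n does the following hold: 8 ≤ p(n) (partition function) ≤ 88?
6, 7, 8, 9, 10, 11, 12

Working:
Tabulating p(n) via p(n) = p(n−1) + p(n−2) − p(n−5) − p(n−7) + …: p(5)=7; p(6)=11; p(7)=15; p(8)=22; p(9)=30; p(10)=42; p(11)=56; p(12)=77; p(13)=101. So valid n = 6, 7, 8, 9, 10, 11, 12.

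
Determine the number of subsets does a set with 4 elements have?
16

Reasoning: Each element can be included or excluded: 2^4 = 16.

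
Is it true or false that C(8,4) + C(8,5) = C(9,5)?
Pascal's identity: LHS = 70 + 56 = 126; RHS = C(9,5) = 126. Both sides agree, so the statement holds.

Answer: True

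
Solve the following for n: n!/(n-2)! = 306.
18
n!/(n-2)! = n×(n-1), a product of 2 consecutive integers ≈ (n−0.5)^2. 306^(1/2) + 0.5 ≈ 18.0; check n = 18: 18×17 = 306 ✓. So n = 18.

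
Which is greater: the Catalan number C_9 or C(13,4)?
C_9

Explanation: C_9 = C(18,9)/(9+1) = 48,620/10 = 4,862; C(13,4) = 715.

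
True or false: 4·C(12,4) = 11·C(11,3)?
Absorption identity k·C(n,k) = n·C(n-1,k-1). LHS = 4·495 = 1,980; RHS = 11·165 = 1,815.

Answer: False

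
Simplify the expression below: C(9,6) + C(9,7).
120
By Pascal's identity: C(10,7) = 120.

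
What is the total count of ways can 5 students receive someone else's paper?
44
Using D(n) = (n-1)[D(n-1) + D(n-2)]:
D(5) = (5-1) × [D(4) + D(3)]
      = 4 × [9 + 2]
      = 4 × 11
      = 44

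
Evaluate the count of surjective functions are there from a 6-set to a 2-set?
62

Explanation: Onto functions = 2! × S(6,2)
First compute S(6,2) via recurrence:
Using the Stirling recurrence: S(n,k) = k·S(n-1,k) + S(n-1,k-1)
S(6,2) = 2·S(5,2) + S(5,1)
         = 2·15 + 1
         = 30 + 1
         = 31
Then: 2 × 31 = 62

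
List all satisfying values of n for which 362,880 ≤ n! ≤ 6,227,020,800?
n! is strictly increasing; 9! = 362,880 and 13! = 6,227,020,800, so valid n = 9, 10, 11, 12, 13.
Final answer: 9, 10, 11, 12, 13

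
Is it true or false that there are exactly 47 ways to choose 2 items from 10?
False

C(10,2) = 45 ≠ 47.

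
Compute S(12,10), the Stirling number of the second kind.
Using the Stirling recurrence: S(n,k) = k·S(n-1,k) + S(n-1,k-1)
S(12,10) = 10·S(11,10) + S(11,9)
         = 10·55 + 1155
         = 550 + 1155
         = 1,705

Answer: 1,705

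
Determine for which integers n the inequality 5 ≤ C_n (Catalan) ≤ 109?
3, 4, 5

Working:
C_2=2; C_3=5; C_4=14; C_5=42; C_6=132. So valid n = 3, 4, 5.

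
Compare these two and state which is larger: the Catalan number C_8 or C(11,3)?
C_8 = C(16,8)/(8+1) = 12,870/9 = 1,430; C(11,3) = 165.
Final answer: C_8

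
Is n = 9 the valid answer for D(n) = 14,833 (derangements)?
No

Explanation: D(9) = (9-1)·[D(8) + D(7)] = 8·[14,833 + 1,854] = 133,496, which does not equal 14,833.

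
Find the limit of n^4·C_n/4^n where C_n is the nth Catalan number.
∞
C_n ~ 4^n/(n^(3/2)√π), so n^4·C_n/4^n ~ n^(4 − 3/2)/√π → ∞.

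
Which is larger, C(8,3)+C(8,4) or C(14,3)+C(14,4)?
C(14,3)+C(14,4)

Explanation: First=126, Second=1,365.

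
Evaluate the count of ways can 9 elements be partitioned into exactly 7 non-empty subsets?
462

Solution: This equals S(9,7), the Stirling number of the 2nd kind.
Using the Stirling recurrence: S(n,k) = k·S(n-1,k) + S(n-1,k-1)
S(9,7) = 7·S(8,7) + S(8,6)
         = 7·28 + 266
         = 196 + 266
         = 462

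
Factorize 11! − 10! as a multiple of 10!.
10 × 10! = 36,288,000

Solution: 11! − 10! = 11·10! − 10! = (11 − 1)·10! = 10 × 10! = 36,288,000.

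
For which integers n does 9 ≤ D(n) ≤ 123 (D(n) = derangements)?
Using D(n) = (n−1)[D(n−1) + D(n−2)] with D(1)=0, D(2)=1: D(3)=2; D(4)=9; D(5)=44; D(6)=265. So valid n = 4, 5.
Final answer: 4, 5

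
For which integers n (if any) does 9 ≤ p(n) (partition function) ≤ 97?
6, 7, 8, 9, 10, 11, 12

Reasoning: Tabulating p(n) via p(n) = p(n−1) + p(n−2) − p(n−5) − p(n−7) + …: p(5)=7; p(6)=11; p(7)=15; p(8)=22; p(9)=30; p(10)=42; p(11)=56; p(12)=77; p(13)=101. So valid n = 6, 7, 8, 9, 10, 11, 12.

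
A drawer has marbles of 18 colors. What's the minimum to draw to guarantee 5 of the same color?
73

Reasoning: Worst case: 4 of each = 72. One more: 73.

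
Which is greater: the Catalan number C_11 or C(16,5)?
C_11

Working:
C_11 = C(22,11)/(11+1) = 705,432/12 = 58,786; C(16,5) = 4,368.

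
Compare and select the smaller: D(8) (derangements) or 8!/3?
8!/3

Reasoning: D(8) = (8-1)·[D(7) + D(6)] = 7·[1,854 + 265] = 14,833; 8!/3 = 40,320/3 = 13,440.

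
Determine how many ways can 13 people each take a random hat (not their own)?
Using D(n) = (n-1)[D(n-1) + D(n-2)]:
D(13) = (13-1) × [D(12) + D(11)]
      = 12 × [176214841 + 14684570]
      = 12 × 190899411
      = 2,290,792,932

Answer: 2,290,792,932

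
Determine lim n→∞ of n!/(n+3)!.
0

Working:
n!/(n+3)! = 1/[(n+1)(n+2)(n+3)] → 0 as n → ∞.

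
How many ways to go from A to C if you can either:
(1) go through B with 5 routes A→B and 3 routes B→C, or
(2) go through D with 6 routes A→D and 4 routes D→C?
Route via B: 5×3=15. Route via D: 6×4=24. Total: 39.

Answer: 39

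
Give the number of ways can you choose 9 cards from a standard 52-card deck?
3,679,075,400

C(52,9) = 3,679,075,400.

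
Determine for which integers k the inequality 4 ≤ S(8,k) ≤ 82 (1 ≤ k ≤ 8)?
S(8,1)=1; S(8,2)=127; S(8,3)=966; S(8,4)=1,701; S(8,5)=1,050; S(8,6)=266; S(8,7)=28; S(8,8)=1. So valid k = 7.

Answer: 7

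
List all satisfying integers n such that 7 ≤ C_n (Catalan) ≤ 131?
4, 5

Solution: C_3=5; C_4=14; C_5=42; C_6=132. So valid n = 4, 5.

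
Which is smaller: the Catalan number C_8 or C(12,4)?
C(12,4)

Solution: C_8 = C(16,8)/(8+1) = 12,870/9 = 1,430; C(12,4) = 495.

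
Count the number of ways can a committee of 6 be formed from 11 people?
462

Reasoning: C(11,6) = 11! / (6! × (11-6)!)
         = 11! / (6! × 5!)
         = 462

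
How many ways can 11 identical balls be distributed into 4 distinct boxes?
364

C(11+4-1, 4-1) = C(14, 3) = 364.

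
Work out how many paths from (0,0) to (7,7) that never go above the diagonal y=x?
429

Counted by the Catalan number C_7: C_7 = C(14,7)/(7+1) = 3,432/8 = 429.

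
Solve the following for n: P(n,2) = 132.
P(n,2) = n(n−1) is increasing in n; n(n−1) ≈ (n−0.5)^2 = 132 gives n ≈ 12.0. Check: P(10,2) = 90, P(11,2) = 110, P(12,2) = 132 ✓. So n = 12.

Answer: 12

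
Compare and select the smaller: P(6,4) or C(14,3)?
P(6,4)

Working:
P(6,4)=360, C(14,3)=364.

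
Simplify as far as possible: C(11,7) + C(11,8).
By Pascal's identity: C(12,8) = 495.
Final answer: 495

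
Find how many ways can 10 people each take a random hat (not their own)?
1,334,961

Reasoning: Using D(n) = (n-1)[D(n-1) + D(n-2)]:
D(10) = (10-1) × [D(9) + D(8)]
      = 9 × [133496 + 14833]
      = 9 × 148329
      = 1,334,961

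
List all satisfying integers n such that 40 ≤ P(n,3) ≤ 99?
5

Solution: P(4,3)=24; P(5,3)=60; P(6,3)=120. So valid n = 5.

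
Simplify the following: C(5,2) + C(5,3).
20

Reasoning: By Pascal's identity: C(6,3) = 20.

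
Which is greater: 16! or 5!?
16!
16!=20,922,789,888,000, 5!=120. 16! > 5!.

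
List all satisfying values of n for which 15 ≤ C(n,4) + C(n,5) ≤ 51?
6

Solution: C(5,4)+C(5,5)=6; C(6,4)+C(6,5)=21; C(7,4)+C(7,5)=56. So valid n = 6.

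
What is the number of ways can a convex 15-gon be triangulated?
742,900

Using the Catalan number formula: C_n = C(2n, n) / (n+1)
C_13 = C(26, 13) / (13+1)
     = 10400600 / 14
     = 742,900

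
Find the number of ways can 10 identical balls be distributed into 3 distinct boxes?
66

Explanation: C(10+3-1, 3-1) = C(12, 2) = 66.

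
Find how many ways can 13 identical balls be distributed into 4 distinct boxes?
560

Reasoning: C(13+4-1, 4-1) = C(16, 3) = 560.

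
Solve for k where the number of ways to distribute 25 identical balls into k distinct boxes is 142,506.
6

Explanation: Stars and bars: the count is C(25+k−1, k−1), increasing in k. k=4: C(28,3) = 3,276, k=5: C(29,4) = 23,751, k=6: C(30,5) = 142,506 ✓. So k = 6.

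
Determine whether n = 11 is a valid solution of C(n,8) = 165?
Yes

Working:
C(11,8) = 11·10·9·8·7·6·5·4/8! = 6,652,800/40,320 = 165, which equals 165.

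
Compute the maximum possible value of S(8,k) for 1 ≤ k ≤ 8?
Row S(8,k) for k = 1..8 (via S(n,k) = k·S(n−1,k) + S(n−1,k−1)): 1, 127, 966, 1,701, 1,050, 266, 28, 1. The row is unimodal; maximum at k = 4: 1,701.

Answer: 1,701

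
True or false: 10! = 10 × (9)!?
True

Explanation: By definition n! = n × (n-1)!, so 10! = 10 × 9!.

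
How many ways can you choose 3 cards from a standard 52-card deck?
22,100

Solution: C(52,3) = 22,100.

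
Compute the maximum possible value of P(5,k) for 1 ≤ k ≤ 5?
120

Explanation: P(5,k) increases in k, so maximum at k = 5: 5! = 120.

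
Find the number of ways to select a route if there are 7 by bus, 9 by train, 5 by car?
21

Explanation: By the addition principle: 7 + 9 + 5 = 21.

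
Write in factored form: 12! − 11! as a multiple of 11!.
12! − 11! = 12·11! − 11! = (12 − 1)·11! = 11 × 11! = 439,084,800.

Answer: 11 × 11! = 439,084,800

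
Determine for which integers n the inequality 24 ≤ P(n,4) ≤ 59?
P(3,4)=0; P(4,4)=24; P(5,4)=120. So valid n = 4.

Answer: 4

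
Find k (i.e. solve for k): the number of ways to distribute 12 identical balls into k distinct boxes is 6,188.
6

Working:
Stars and bars: the count is C(12+k−1, k−1), increasing in k. k=4: C(15,3) = 455, k=5: C(16,4) = 1,820, k=6: C(17,5) = 6,188 ✓. So k = 6.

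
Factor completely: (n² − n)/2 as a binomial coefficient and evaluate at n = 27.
(n² − n)/2 = n(n−1)/2 = C(n,2). At n = 27: C(27,2) = 351.
Final answer: C(n,2); C(27,2) = 351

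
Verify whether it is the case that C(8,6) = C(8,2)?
True

Working:
Symmetry C(n,k) = C(n,n-k): C(8,6) = 28 and C(8,2) = 28. Both sides agree, so the statement holds.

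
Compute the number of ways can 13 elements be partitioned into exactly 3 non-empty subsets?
261,625

Explanation: This equals S(13,3), the Stirling number of the 2nd kind.
Using the Stirling recurrence: S(n,k) = k·S(n-1,k) + S(n-1,k-1)
S(13,3) = 3·S(12,3) + S(12,2)
         = 3·86526 + 2047
         = 259578 + 2047
         = 261,625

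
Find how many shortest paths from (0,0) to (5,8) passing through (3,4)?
525

Working:
To (3,4): C(7,3)=35. From there: C(6,2)=15. Total: 525.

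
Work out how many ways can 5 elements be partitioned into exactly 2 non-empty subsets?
This equals S(5,2), the Stirling number of the 2nd kind.
Using the Stirling recurrence: S(n,k) = k·S(n-1,k) + S(n-1,k-1)
S(5,2) = 2·S(4,2) + S(4,1)
         = 2·7 + 1
         = 14 + 1
         = 15
Final answer: 15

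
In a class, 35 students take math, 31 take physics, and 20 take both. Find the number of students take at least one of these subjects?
46

Solution: |A∪B| = |A|+|B|-|A∩B| = 35+31-20 = 46.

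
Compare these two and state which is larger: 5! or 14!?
5!=120, 14!=87,178,291,200. 14! > 5!.

Answer: 14!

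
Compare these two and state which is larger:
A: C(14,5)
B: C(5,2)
A

Explanation: A=C(14,5)=2,002, B=C(5,2)=10.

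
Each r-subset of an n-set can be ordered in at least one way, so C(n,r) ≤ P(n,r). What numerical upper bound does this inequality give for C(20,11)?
P(20,11) = 20·19·18·17·16·15·14·13·12·11·10 = 6,704,425,728,000, so C(20,11) ≤ 6,704,425,728,000. (The bound is loose by a factor of 11! = 39,916,800: C(20,11) = 6,704,425,728,000/39,916,800 = 167,960.)

Answer: 6,704,425,728,000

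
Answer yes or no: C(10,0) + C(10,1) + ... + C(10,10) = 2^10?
Binomial theorem with x = y = 1: Σ C(10,i) = (1+1)^10 = 2^10 = 1,024. The statement holds.
Final answer: Yes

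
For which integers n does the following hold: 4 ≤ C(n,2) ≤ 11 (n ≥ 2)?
C(3,2)=3; C(4,2)=6; C(5,2)=10; C(6,2)=15. So valid n = 4, 5.

Answer: 4, 5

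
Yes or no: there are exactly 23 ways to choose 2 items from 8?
No
C(8,2) = 28 ≠ 23.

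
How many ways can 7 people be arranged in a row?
5,040

Explanation: Arrangements of 7 distinct objects: 7! = 5,040.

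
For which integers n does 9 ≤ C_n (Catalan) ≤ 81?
4, 5
C_3=5; C_4=14; C_5=42; C_6=132. So valid n = 4, 5.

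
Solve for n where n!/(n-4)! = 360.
6

Working:
n!/(n-4)! = n×(n-1)×(n-2)×(n-3), a product of 4 consecutive integers ≈ (n−1.5)^4. 360^(1/4) + 1.5 ≈ 5.9; check n = 6: 6×5×4×3 = 360 ✓. So n = 6.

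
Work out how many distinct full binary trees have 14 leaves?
742,900

Explanation: Using the Catalan number formula: C_n = C(2n, n) / (n+1)
C_13 = C(26, 13) / (13+1)
     = 10400600 / 14
     = 742,900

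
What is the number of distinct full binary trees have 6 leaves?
42

Reasoning: Using the Catalan number formula: C_n = C(2n, n) / (n+1)
C_5 = C(10, 5) / (5+1)
     = 252 / 6
     = 42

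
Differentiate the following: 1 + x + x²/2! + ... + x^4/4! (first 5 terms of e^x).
1 + x + x²/2! + ... + x^3/3!

Working:
Differentiating term by term gives the first 4 terms of e^x.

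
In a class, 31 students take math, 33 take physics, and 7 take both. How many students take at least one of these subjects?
|A∪B| = |A|+|B|-|A∩B| = 31+33-7 = 57.
Final answer: 57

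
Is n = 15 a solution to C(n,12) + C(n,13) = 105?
No

Solution: C(15,12) + C(15,13) = 455 + 105 = 560, which does not equal 105.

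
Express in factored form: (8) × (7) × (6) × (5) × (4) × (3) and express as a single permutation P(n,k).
P(8,6) = 8!/(2)!

Product of 6 consecutive descending integers starting at 8: P(8,6) = 8!/2! = 20,160.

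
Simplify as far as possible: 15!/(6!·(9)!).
5,005

Reasoning: This is C(15,6) = 5,005.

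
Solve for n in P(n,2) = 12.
P(n,2) = n(n−1) is increasing in n; n(n−1) ≈ (n−0.5)^2 = 12 gives n ≈ 4.0. Check: P(2,2) = 2, P(3,2) = 6, P(4,2) = 12 ✓. So n = 4.
Final answer: 4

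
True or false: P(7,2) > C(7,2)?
True

Explanation: P(7,2) = 42 and C(7,2) = 21; P(n,r) = r! × C(n,r) so P > C whenever r ≥ 2.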